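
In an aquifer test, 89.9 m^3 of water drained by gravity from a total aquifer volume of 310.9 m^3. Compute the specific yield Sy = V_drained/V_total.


Specific yield Sy = Volume drained / Total volume.
Sy = 89.9 / 310.9
   = 0.2892.

0.2892


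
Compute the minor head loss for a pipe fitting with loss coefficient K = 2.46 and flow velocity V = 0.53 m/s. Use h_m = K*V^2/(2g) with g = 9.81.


Minor loss formula: h_m = K * V^2/(2g).
V^2 = 0.53^2 = 0.2809.
V^2/(2g) = 0.2809 / 19.62 = 0.0143 m.
h_m = 2.46 * 0.0143 = 0.0352 m.

0.0352


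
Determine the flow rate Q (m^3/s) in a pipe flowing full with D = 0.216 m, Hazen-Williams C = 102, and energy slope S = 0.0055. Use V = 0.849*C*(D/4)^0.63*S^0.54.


For a full circular pipe, R = D/4 = 0.216/4 = 0.054 m.
V = 0.849 * 102 * 0.054^0.63 * 0.0055^0.54
  = 0.849 * 102 * 0.159004 * 0.060228
  = 0.8293 m/s.
Pipe area A = pi*D^2/4 = pi*0.216^2/4 = 0.0366 m^2.
Q = A * V = 0.0366 * 0.8293 = 0.0304 m^3/s.

0.0304


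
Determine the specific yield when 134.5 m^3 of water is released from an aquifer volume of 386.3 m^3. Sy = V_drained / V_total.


Specific yield Sy = Volume drained / Total volume.
Sy = 134.5 / 386.3
   = 0.3482.

0.3482


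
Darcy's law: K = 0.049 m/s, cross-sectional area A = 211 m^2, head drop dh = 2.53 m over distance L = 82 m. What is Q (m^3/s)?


Darcy's law: Q = K * A * i, where i = dh/L.
Hydraulic gradient i = 2.53 / 82 = 0.030854.
Q = 0.049 * 211 * 0.030854
  = 0.319 m^3/s.

0.319


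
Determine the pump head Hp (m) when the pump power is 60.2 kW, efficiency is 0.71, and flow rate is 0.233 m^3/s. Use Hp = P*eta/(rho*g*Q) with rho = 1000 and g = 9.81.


Pump head formula: Hp = P * eta / (rho * g * Q).
Numerator: P * eta = 60.2 * 1000 * 0.71 = 42742.0 W.
Denominator: rho * g * Q = 1000 * 9.81 * 0.233 = 2285.73.
Hp = 42742.0 / 2285.73 = 18.7 m.

18.7


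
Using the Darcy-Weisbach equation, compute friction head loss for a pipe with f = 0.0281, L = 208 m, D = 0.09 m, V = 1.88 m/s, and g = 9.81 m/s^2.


Darcy-Weisbach equation: h_f = f * (L/D) * V^2/(2g).
f * L/D = 0.0281 * 208/0.09 = 64.9422.
V^2/(2g) = 1.88^2 / (2*9.81) = 3.5344 / 19.62 = 0.1801 m.
h_f = 64.9422 * 0.1801 = 11.699 m.

11.699


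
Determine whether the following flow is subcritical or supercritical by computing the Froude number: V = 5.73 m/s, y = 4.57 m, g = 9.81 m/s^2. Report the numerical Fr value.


The Froude number is defined as Fr = V / sqrt(g*y).
g*y = 9.81 * 4.57 = 44.8317.
sqrt(g*y) = sqrt(44.8317) = 6.6956.
Fr = 5.73 / 6.6956 = 0.8558.
Since Fr < 1, the flow is subcritical.

0.8558


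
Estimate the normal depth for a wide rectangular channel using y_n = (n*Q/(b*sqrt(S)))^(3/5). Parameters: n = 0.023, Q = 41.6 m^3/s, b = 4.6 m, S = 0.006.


We use the wide-channel approximation y_n = (n*Q/(b*sqrt(S)))^(3/5).
sqrt(S) = sqrt(0.006) = 0.07746.
Numerator: n*Q = 0.023 * 41.6 = 0.9568.
Denominator: b*sqrt(S) = 4.6 * 0.07746 = 0.356316.
arg = 2.6853.
y_n = 2.6853^(3/5) = 1.8088 m.

1.8088


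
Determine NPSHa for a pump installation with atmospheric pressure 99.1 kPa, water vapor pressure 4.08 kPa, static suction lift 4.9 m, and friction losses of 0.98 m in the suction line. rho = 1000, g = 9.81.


NPSHa = p_atm/(rho*g) - z_s - hf_s - p_vap/(rho*g).
p_atm/(rho*g) = 99.1*1000 / (1000*9.81) = 10.102 m.
p_vap/(rho*g) = 4.08*1000 / (1000*9.81) = 0.416 m.
NPSHa = 10.102 - 4.9 - 0.98 - 0.416
      = 3.81 m.

3.81


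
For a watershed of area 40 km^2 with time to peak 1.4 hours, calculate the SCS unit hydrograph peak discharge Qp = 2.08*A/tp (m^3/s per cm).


SCS formula: Qp = 2.08 * A / tp.
Qp = 2.08 * 40 / 1.4
   = 83.2 / 1.4
   = 59.43 m^3/s per cm.

59.43


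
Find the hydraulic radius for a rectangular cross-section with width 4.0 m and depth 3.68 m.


For a rectangular section:
Flow area A = b * y = 4.0 * 3.68 = 14.72 m^2.
Wetted perimeter P = b + 2y = 4.0 + 2*3.68 = 11.36 m.
Hydraulic radius R = A/P = 14.72 / 11.36 = 1.2958 m.

1.2958


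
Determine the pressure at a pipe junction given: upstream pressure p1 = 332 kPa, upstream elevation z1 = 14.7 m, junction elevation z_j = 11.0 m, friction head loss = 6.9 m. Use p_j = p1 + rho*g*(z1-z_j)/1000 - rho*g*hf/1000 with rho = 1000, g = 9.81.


Junction pressure: p_j = p1 + rho*g*(z1 - z_j)/1000 - rho*g*hf/1000.
Elevation term = 1000*9.81*(14.7 - 11.0)/1000 = 36.297 kPa.
Friction term = 1000*9.81*6.9/1000 = 67.689 kPa.
p_j = 332 + 36.297 - 67.689 = 300.61 kPa.

300.61


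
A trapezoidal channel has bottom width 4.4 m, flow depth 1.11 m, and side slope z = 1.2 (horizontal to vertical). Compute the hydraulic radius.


For a trapezoidal section with side slope z:
A = (b + z*y)*y = (4.4 + 1.2*1.11)*1.11 = 6.363 m^2.
P = b + 2*y*sqrt(1 + z^2) = 4.4 + 2*1.11*sqrt(1 + 1.2^2) = 7.868 m.
R = A/P = 6.363 / 7.868 = 0.8087 m.

0.8087


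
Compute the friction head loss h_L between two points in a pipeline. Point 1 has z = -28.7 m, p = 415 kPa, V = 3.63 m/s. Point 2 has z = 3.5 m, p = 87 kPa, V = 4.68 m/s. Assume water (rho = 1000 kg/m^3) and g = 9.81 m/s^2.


Total head at each section: H = z + p/(rho*g) + V^2/(2g).
H1 = -28.7 + 415*1000/(1000*9.81) + 3.63^2/(2*9.81)
   = -28.7 + 42.304 + 0.6716
   = 14.275 m.
H2 = 3.5 + 87*1000/(1000*9.81) + 4.68^2/(2*9.81)
   = 3.5 + 8.869 + 1.1163
   = 13.485 m.
h_L = H1 - H2 = 14.275 - 13.485 = 0.791 m.

0.791


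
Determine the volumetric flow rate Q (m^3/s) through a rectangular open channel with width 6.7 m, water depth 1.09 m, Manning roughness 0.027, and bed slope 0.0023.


For a rectangular channel, the cross-sectional area A = b * y = 6.7 * 1.09 = 7.3 m^2.
The wetted perimeter P = b + 2y = 6.7 + 2*1.09 = 8.88 m.
Hydraulic radius R = A/P = 7.3/8.88 = 0.8224 m.
Velocity V = (1/n)*R^(2/3)*S^(1/2) = (1/0.027)*0.8224^(2/3)*0.0023^(1/2) = 1.5592 m/s.
Discharge Q = A * V = 7.3 * 1.5592 = 11.387 m^3/s.

11.387


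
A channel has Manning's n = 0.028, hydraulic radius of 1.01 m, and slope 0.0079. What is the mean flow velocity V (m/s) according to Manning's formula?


Manning's equation gives V = (1/n) * R^(2/3) * S^(1/2).
First, compute R^(2/3) = 1.01^(2/3) = 1.0067.
Next, S^(1/2) = 0.0079^(1/2) = 0.088882.
Then 1/n = 1/0.028 = 35.71.
V = 35.71 * 1.0067 * 0.088882 = 3.1955 m/s.

3.1955


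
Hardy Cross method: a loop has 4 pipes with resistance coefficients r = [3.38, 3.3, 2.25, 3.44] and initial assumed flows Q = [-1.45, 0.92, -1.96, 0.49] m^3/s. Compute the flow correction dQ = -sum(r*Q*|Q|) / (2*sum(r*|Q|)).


Numerator terms (r*Q*|Q|): 3.38*-1.45*|-1.45| = -7.1064; 3.3*0.92*|0.92| = 2.7931; 2.25*-1.96*|-1.96| = -8.6436; 3.44*0.49*|0.49| = 0.8259.
Sum of numerator = -12.131.
Denominator terms (r*|Q|): 3.38*|-1.45| = 4.901; 3.3*|0.92| = 3.036; 2.25*|-1.96| = 4.41; 3.44*|0.49| = 1.6856.
2 * sum of denominator = 2 * 14.0326 = 28.0652.
dQ = --12.131 / 28.0652 = 0.4322 m^3/s.

0.4322


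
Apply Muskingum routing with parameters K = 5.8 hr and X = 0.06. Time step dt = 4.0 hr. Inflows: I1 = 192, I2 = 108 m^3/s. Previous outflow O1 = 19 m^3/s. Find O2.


Muskingum coefficients:
denom = 2*K*(1-X) + dt = 2*5.8*(1-0.06) + 4.0 = 14.904.
C0 = (dt - 2*K*X)/denom = (4.0 - 2*5.8*0.06)/14.904 = 0.2217.
C1 = (dt + 2*K*X)/denom = (4.0 + 2*5.8*0.06)/14.904 = 0.3151.
C2 = (2*K*(1-X) - dt)/denom = 0.4632.
O2 = C0*I2 + C1*I1 + C2*O1
   = 0.2217*108 + 0.3151*192 + 0.4632*19
   = 93.24 m^3/s.

93.24


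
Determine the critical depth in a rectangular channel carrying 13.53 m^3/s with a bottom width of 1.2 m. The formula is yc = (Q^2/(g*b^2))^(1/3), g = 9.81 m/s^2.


Using yc = (Q^2 / (g * b^2))^(1/3):
Q^2 = 13.53^2 = 183.06.
g * b^2 = 9.81 * 1.2^2 = 9.81 * 1.44 = 14.13.
Q^2 / (g*b^2) = 183.06 / 14.13 = 12.9554.
yc = 12.9554^(1/3) = 2.3488 m.

2.3488


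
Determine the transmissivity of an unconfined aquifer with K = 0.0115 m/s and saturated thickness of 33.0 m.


Transmissivity is defined as T = K * h.
T = 0.0115 * 33.0
  = 0.3795 m^2/s.

0.3795


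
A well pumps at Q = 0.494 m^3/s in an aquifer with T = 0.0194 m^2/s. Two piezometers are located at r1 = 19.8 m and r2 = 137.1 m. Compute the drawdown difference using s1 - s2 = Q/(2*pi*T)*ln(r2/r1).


Thiem equation: s1 - s2 = Q/(2*pi*T) * ln(r2/r1).
ln(r2/r1) = ln(137.1/19.8) = 1.935.
Q/(2*pi*T) = 0.494 / (2*pi*0.0194) = 0.494 / 0.1219 = 4.0527.
s1 - s2 = 4.0527 * 1.935 = 7.8421 m.

7.8421


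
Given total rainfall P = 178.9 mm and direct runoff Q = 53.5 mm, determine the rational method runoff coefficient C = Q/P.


The runoff coefficient C = runoff depth / rainfall depth.
C = 53.5 / 178.9
  = 0.299.

0.299


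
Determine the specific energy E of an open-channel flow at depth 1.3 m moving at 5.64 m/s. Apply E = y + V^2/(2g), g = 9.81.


Specific energy E = y + V^2/(2g).
Velocity head = V^2/(2g) = 5.64^2 / (2*9.81) = 31.8096 / 19.62 = 1.6213 m.
E = 1.3 + 1.6213 = 2.9213 m.

2.9213


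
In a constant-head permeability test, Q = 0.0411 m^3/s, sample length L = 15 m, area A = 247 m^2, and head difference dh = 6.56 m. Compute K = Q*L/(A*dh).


From K = Q*L / (A*dh):
Numerator: Q*L = 0.0411 * 15 = 0.6165.
Denominator: A*dh = 247 * 6.56 = 1620.32.
K = 0.6165 / 1620.32 = 0.00038 m/s.

0.00038


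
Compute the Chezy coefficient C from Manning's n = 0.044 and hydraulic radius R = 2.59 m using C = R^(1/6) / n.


The Chezy coefficient relates to Manning's n through C = R^(1/6) / n.
R^(1/6) = 2.59^(1/6) = 1.17188.
C = 1.17188 / 0.044 = 26.63 m^(1/2)/s.

26.63


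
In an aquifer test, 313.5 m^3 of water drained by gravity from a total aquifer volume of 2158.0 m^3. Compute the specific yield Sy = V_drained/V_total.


Specific yield Sy = Volume drained / Total volume.
Sy = 313.5 / 2158.0
   = 0.1453.

0.1453


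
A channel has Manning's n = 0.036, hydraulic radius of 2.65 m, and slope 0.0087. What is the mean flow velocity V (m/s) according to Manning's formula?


Manning's equation gives V = (1/n) * R^(2/3) * S^(1/2).
First, compute R^(2/3) = 2.65^(2/3) = 1.915.
Next, S^(1/2) = 0.0087^(1/2) = 0.093274.
Then 1/n = 1/0.036 = 27.78.
V = 27.78 * 1.915 * 0.093274 = 4.9616 m/s.

4.9616


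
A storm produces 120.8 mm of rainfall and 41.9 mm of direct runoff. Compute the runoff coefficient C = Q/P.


The runoff coefficient C = runoff depth / rainfall depth.
C = 41.9 / 120.8
  = 0.3469.

0.3469


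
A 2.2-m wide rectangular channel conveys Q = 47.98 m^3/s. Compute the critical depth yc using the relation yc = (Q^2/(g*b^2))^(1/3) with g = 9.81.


Using yc = (Q^2 / (g * b^2))^(1/3):
Q^2 = 47.98^2 = 2302.08.
g * b^2 = 9.81 * 2.2^2 = 9.81 * 4.84 = 47.48.
Q^2 / (g*b^2) = 2302.08 / 47.48 = 48.4853.
yc = 48.4853^(1/3) = 3.6464 m.

3.6464


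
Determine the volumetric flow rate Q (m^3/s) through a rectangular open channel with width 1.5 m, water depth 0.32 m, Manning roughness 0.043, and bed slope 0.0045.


For a rectangular channel, the cross-sectional area A = b * y = 1.5 * 0.32 = 0.48 m^2.
The wetted perimeter P = b + 2y = 1.5 + 2*0.32 = 2.14 m.
Hydraulic radius R = A/P = 0.48/2.14 = 0.2243 m.
Velocity V = (1/n)*R^(2/3)*S^(1/2) = (1/0.043)*0.2243^(2/3)*0.0045^(1/2) = 0.5759 m/s.
Discharge Q = A * V = 0.48 * 0.5759 = 0.276 m^3/s.

0.276


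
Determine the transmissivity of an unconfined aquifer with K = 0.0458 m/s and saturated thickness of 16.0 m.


Transmissivity is defined as T = K * h.
T = 0.0458 * 16.0
  = 0.7328 m^2/s.

0.7328


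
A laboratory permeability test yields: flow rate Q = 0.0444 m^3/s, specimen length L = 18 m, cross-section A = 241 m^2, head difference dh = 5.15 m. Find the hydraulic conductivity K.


From K = Q*L / (A*dh):
Numerator: Q*L = 0.0444 * 18 = 0.7992.
Denominator: A*dh = 241 * 5.15 = 1241.15.
K = 0.7992 / 1241.15 = 0.000644 m/s.

0.000644


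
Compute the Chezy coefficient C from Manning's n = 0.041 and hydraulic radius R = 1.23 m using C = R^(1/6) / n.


The Chezy coefficient relates to Manning's n through C = R^(1/6) / n.
R^(1/6) = 1.23^(1/6) = 1.035104.
C = 1.035104 / 0.041 = 25.25 m^(1/2)/s.

25.25


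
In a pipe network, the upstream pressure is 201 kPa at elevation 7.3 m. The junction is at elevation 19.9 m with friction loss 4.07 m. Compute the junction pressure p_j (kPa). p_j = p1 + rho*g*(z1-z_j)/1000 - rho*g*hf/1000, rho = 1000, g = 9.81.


Junction pressure: p_j = p1 + rho*g*(z1 - z_j)/1000 - rho*g*hf/1000.
Elevation term = 1000*9.81*(7.3 - 19.9)/1000 = -123.606 kPa.
Friction term = 1000*9.81*4.07/1000 = 39.927 kPa.
p_j = 201 + -123.606 - 39.927 = 37.47 kPa.

37.47


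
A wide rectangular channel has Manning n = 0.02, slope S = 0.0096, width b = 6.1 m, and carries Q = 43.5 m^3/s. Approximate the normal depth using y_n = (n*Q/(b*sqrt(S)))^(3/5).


We use the wide-channel approximation y_n = (n*Q/(b*sqrt(S)))^(3/5).
sqrt(S) = sqrt(0.0096) = 0.09798.
Numerator: n*Q = 0.02 * 43.5 = 0.87.
Denominator: b*sqrt(S) = 6.1 * 0.09798 = 0.597678.
arg = 1.4556.
y_n = 1.4556^(3/5) = 1.2527 m.

1.2527


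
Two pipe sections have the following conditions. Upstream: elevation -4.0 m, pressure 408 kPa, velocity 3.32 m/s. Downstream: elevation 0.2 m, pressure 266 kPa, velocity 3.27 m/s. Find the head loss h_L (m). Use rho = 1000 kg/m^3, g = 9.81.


Total head at each section: H = z + p/(rho*g) + V^2/(2g).
H1 = -4.0 + 408*1000/(1000*9.81) + 3.32^2/(2*9.81)
   = -4.0 + 41.59 + 0.5618
   = 38.152 m.
H2 = 0.2 + 266*1000/(1000*9.81) + 3.27^2/(2*9.81)
   = 0.2 + 27.115 + 0.545
   = 27.86 m.
h_L = H1 - H2 = 38.152 - 27.86 = 10.292 m.

10.292


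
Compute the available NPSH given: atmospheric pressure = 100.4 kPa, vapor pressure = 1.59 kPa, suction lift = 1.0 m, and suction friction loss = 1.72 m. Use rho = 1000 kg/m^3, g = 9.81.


NPSHa = p_atm/(rho*g) - z_s - hf_s - p_vap/(rho*g).
p_atm/(rho*g) = 100.4*1000 / (1000*9.81) = 10.234 m.
p_vap/(rho*g) = 1.59*1000 / (1000*9.81) = 0.162 m.
NPSHa = 10.234 - 1.0 - 1.72 - 0.162
      = 7.35 m.

7.35


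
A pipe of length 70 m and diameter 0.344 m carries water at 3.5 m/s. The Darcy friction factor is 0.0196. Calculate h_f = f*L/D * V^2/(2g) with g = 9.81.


Darcy-Weisbach equation: h_f = f * (L/D) * V^2/(2g).
f * L/D = 0.0196 * 70/0.344 = 3.9884.
V^2/(2g) = 3.5^2 / (2*9.81) = 12.25 / 19.62 = 0.6244 m.
h_f = 3.9884 * 0.6244 = 2.49 m.

2.49


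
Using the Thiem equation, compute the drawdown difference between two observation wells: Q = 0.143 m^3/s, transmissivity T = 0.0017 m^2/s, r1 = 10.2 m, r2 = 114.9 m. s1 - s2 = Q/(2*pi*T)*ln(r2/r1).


Thiem equation: s1 - s2 = Q/(2*pi*T) * ln(r2/r1).
ln(r2/r1) = ln(114.9/10.2) = 2.4217.
Q/(2*pi*T) = 0.143 / (2*pi*0.0017) = 0.143 / 0.0107 = 13.3877.
s1 - s2 = 13.3877 * 2.4217 = 32.4207 m.

32.4207


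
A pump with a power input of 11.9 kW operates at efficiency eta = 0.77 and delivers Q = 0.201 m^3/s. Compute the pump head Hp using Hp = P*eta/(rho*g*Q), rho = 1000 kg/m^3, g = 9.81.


Pump head formula: Hp = P * eta / (rho * g * Q).
Numerator: P * eta = 11.9 * 1000 * 0.77 = 9163.0 W.
Denominator: rho * g * Q = 1000 * 9.81 * 0.201 = 1971.81.
Hp = 9163.0 / 1971.81 = 4.65 m.

4.65


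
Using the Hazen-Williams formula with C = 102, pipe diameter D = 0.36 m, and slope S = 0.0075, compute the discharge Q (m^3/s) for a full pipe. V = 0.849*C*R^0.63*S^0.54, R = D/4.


For a full circular pipe, R = D/4 = 0.36/4 = 0.09 m.
V = 0.849 * 102 * 0.09^0.63 * 0.0075^0.54
  = 0.849 * 102 * 0.219368 * 0.071209
  = 1.3527 m/s.
Pipe area A = pi*D^2/4 = pi*0.36^2/4 = 0.1018 m^2.
Q = A * V = 0.1018 * 1.3527 = 0.1377 m^3/s.

0.1377


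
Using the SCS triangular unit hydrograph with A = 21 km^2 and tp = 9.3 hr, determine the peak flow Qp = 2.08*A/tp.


SCS formula: Qp = 2.08 * A / tp.
Qp = 2.08 * 21 / 9.3
   = 43.68 / 9.3
   = 4.7 m^3/s per cm.

4.7


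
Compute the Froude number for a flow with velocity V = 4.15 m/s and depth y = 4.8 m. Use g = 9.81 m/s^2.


The Froude number is defined as Fr = V / sqrt(g*y).
g*y = 9.81 * 4.8 = 47.088.
sqrt(g*y) = sqrt(47.088) = 6.8621.
Fr = 4.15 / 6.8621 = 0.6048.

0.6048


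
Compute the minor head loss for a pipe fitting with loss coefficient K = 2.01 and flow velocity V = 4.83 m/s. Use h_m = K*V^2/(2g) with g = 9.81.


Minor loss formula: h_m = K * V^2/(2g).
V^2 = 4.83^2 = 23.3289.
V^2/(2g) = 23.3289 / 19.62 = 1.189 m.
h_m = 2.01 * 1.189 = 2.39 m.

2.39


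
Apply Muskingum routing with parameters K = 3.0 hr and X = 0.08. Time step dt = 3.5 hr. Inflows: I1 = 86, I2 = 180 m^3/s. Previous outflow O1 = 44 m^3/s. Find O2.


Muskingum coefficients:
denom = 2*K*(1-X) + dt = 2*3.0*(1-0.08) + 3.5 = 9.02.
C0 = (dt - 2*K*X)/denom = (3.5 - 2*3.0*0.08)/9.02 = 0.3348.
C1 = (dt + 2*K*X)/denom = (3.5 + 2*3.0*0.08)/9.02 = 0.4412.
C2 = (2*K*(1-X) - dt)/denom = 0.2239.
O2 = C0*I2 + C1*I1 + C2*O1
   = 0.3348*180 + 0.4412*86 + 0.2239*44
   = 108.07 m^3/s.

108.07


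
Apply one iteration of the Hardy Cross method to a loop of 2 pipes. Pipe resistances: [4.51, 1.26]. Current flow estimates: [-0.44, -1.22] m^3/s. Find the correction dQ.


Numerator terms (r*Q*|Q|): 4.51*-0.44*|-0.44| = -0.8731; 1.26*-1.22*|-1.22| = -1.8754.
Sum of numerator = -2.7485.
Denominator terms (r*|Q|): 4.51*|-0.44| = 1.9844; 1.26*|-1.22| = 1.5372.
2 * sum of denominator = 2 * 3.5216 = 7.0432.
dQ = --2.7485 / 7.0432 = 0.3902 m^3/s.

0.3902


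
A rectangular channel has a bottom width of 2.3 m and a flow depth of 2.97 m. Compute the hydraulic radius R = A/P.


For a rectangular section:
Flow area A = b * y = 2.3 * 2.97 = 6.83 m^2.
Wetted perimeter P = b + 2y = 2.3 + 2*2.97 = 8.24 m.
Hydraulic radius R = A/P = 6.83 / 8.24 = 0.829 m.

0.829


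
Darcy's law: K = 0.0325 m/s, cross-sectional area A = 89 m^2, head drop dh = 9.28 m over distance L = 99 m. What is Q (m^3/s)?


Darcy's law: Q = K * A * i, where i = dh/L.
Hydraulic gradient i = 9.28 / 99 = 0.093737.
Q = 0.0325 * 89 * 0.093737
  = 0.2711 m^3/s.

0.2711


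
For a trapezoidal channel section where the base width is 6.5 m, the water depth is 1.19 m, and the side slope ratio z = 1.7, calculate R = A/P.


For a trapezoidal section with side slope z:
A = (b + z*y)*y = (6.5 + 1.7*1.19)*1.19 = 10.142 m^2.
P = b + 2*y*sqrt(1 + z^2) = 6.5 + 2*1.19*sqrt(1 + 1.7^2) = 11.194 m.
R = A/P = 10.142 / 11.194 = 0.906 m.

0.906


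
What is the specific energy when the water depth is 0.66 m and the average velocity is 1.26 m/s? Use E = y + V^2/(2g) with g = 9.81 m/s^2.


Specific energy E = y + V^2/(2g).
Velocity head = V^2/(2g) = 1.26^2 / (2*9.81) = 1.5876 / 19.62 = 0.0809 m.
E = 0.66 + 0.0809 = 0.7409 m.

0.7409


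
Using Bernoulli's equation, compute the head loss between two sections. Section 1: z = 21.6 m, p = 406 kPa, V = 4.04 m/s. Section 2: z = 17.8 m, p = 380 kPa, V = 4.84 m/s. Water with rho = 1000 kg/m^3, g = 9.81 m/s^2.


Total head at each section: H = z + p/(rho*g) + V^2/(2g).
H1 = 21.6 + 406*1000/(1000*9.81) + 4.04^2/(2*9.81)
   = 21.6 + 41.386 + 0.8319
   = 63.818 m.
H2 = 17.8 + 380*1000/(1000*9.81) + 4.84^2/(2*9.81)
   = 17.8 + 38.736 + 1.194
   = 57.73 m.
h_L = H1 - H2 = 63.818 - 57.73 = 6.088 m.

6.088


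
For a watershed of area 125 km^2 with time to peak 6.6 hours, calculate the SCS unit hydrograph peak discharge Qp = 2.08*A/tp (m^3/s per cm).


SCS formula: Qp = 2.08 * A / tp.
Qp = 2.08 * 125 / 6.6
   = 260.0 / 6.6
   = 39.39 m^3/s per cm.

39.39


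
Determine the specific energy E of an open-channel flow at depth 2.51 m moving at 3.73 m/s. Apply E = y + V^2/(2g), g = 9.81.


Specific energy E = y + V^2/(2g).
Velocity head = V^2/(2g) = 3.73^2 / (2*9.81) = 13.9129 / 19.62 = 0.7091 m.
E = 2.51 + 0.7091 = 3.2191 m.

3.2191


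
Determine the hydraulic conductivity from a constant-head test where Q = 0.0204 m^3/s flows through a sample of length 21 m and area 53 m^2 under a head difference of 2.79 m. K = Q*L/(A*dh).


From K = Q*L / (A*dh):
Numerator: Q*L = 0.0204 * 21 = 0.4284.
Denominator: A*dh = 53 * 2.79 = 147.87.
K = 0.4284 / 147.87 = 0.002897 m/s.

0.002897


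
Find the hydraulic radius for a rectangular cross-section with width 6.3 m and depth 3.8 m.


For a rectangular section:
Flow area A = b * y = 6.3 * 3.8 = 23.94 m^2.
Wetted perimeter P = b + 2y = 6.3 + 2*3.8 = 13.9 m.
Hydraulic radius R = A/P = 23.94 / 13.9 = 1.7223 m.

1.7223


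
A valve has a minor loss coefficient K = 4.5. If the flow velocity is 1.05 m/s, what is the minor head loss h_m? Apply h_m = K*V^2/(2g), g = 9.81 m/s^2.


Minor loss formula: h_m = K * V^2/(2g).
V^2 = 1.05^2 = 1.1025.
V^2/(2g) = 1.1025 / 19.62 = 0.0562 m.
h_m = 4.5 * 0.0562 = 0.2529 m.

0.2529


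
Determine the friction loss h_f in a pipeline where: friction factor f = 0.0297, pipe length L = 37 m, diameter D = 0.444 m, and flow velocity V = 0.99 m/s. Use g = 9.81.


Darcy-Weisbach equation: h_f = f * (L/D) * V^2/(2g).
f * L/D = 0.0297 * 37/0.444 = 2.475.
V^2/(2g) = 0.99^2 / (2*9.81) = 0.9801 / 19.62 = 0.05 m.
h_f = 2.475 * 0.05 = 0.124 m.

0.124


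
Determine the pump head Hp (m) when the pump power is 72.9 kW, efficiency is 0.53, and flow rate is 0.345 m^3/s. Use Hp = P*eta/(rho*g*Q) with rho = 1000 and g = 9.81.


Pump head formula: Hp = P * eta / (rho * g * Q).
Numerator: P * eta = 72.9 * 1000 * 0.53 = 38637.0 W.
Denominator: rho * g * Q = 1000 * 9.81 * 0.345 = 3384.45.
Hp = 38637.0 / 3384.45 = 11.42 m.

11.42


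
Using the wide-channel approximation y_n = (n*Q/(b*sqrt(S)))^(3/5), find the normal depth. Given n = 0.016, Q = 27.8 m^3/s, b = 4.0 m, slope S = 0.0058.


We use the wide-channel approximation y_n = (n*Q/(b*sqrt(S)))^(3/5).
sqrt(S) = sqrt(0.0058) = 0.076158.
Numerator: n*Q = 0.016 * 27.8 = 0.4448.
Denominator: b*sqrt(S) = 4.0 * 0.076158 = 0.304632.
arg = 1.4601.
y_n = 1.4601^(3/5) = 1.255 m.

1.255


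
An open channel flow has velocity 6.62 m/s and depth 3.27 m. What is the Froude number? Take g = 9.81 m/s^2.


The Froude number is defined as Fr = V / sqrt(g*y).
g*y = 9.81 * 3.27 = 32.0787.
sqrt(g*y) = sqrt(32.0787) = 5.6638.
Fr = 6.62 / 5.6638 = 1.1688.

1.1688


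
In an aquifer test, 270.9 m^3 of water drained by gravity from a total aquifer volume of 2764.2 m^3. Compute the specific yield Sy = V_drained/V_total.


Specific yield Sy = Volume drained / Total volume.
Sy = 270.9 / 2764.2
   = 0.098.

0.098


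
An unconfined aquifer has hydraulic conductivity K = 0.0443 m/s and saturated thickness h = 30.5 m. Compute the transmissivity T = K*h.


Transmissivity is defined as T = K * h.
T = 0.0443 * 30.5
  = 1.3512 m^2/s.

1.3512


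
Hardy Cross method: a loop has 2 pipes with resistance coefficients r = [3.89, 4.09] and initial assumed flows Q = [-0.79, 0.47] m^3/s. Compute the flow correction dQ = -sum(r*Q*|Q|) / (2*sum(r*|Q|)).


Numerator terms (r*Q*|Q|): 3.89*-0.79*|-0.79| = -2.4277; 4.09*0.47*|0.47| = 0.9035.
Sum of numerator = -1.5243.
Denominator terms (r*|Q|): 3.89*|-0.79| = 3.0731; 4.09*|0.47| = 1.9223.
2 * sum of denominator = 2 * 4.9954 = 9.9908.
dQ = --1.5243 / 9.9908 = 0.1526 m^3/s.

0.1526


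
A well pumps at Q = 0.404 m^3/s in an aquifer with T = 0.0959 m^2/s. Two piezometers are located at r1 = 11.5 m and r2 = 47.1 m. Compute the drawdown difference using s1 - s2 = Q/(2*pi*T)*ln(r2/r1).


Thiem equation: s1 - s2 = Q/(2*pi*T) * ln(r2/r1).
ln(r2/r1) = ln(47.1/11.5) = 1.4099.
Q/(2*pi*T) = 0.404 / (2*pi*0.0959) = 0.404 / 0.6026 = 0.6705.
s1 - s2 = 0.6705 * 1.4099 = 0.9453 m.

0.9453


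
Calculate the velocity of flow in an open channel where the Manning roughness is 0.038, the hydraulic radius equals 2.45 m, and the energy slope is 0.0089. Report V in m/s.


Manning's equation gives V = (1/n) * R^(2/3) * S^(1/2).
First, compute R^(2/3) = 2.45^(2/3) = 1.8174.
Next, S^(1/2) = 0.0089^(1/2) = 0.09434.
Then 1/n = 1/0.038 = 26.32.
V = 26.32 * 1.8174 * 0.09434 = 4.5119 m/s.

4.5119


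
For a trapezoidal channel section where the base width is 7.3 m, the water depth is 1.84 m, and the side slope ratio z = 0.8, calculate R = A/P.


For a trapezoidal section with side slope z:
A = (b + z*y)*y = (7.3 + 0.8*1.84)*1.84 = 16.14 m^2.
P = b + 2*y*sqrt(1 + z^2) = 7.3 + 2*1.84*sqrt(1 + 0.8^2) = 12.013 m.
R = A/P = 16.14 / 12.013 = 1.3436 m.

1.3436


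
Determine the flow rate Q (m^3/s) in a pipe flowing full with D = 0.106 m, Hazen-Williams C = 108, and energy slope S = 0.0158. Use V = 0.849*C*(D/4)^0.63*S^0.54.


For a full circular pipe, R = D/4 = 0.106/4 = 0.0265 m.
V = 0.849 * 108 * 0.0265^0.63 * 0.0158^0.54
  = 0.849 * 108 * 0.101542 * 0.106482
  = 0.9914 m/s.
Pipe area A = pi*D^2/4 = pi*0.106^2/4 = 0.0088 m^2.
Q = A * V = 0.0088 * 0.9914 = 0.0087 m^3/s.

0.0087


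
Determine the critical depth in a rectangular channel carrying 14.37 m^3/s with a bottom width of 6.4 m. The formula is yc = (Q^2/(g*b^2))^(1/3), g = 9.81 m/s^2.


Using yc = (Q^2 / (g * b^2))^(1/3):
Q^2 = 14.37^2 = 206.5.
g * b^2 = 9.81 * 6.4^2 = 9.81 * 40.96 = 401.82.
Q^2 / (g*b^2) = 206.5 / 401.82 = 0.5139.
yc = 0.5139^(1/3) = 0.801 m.

0.801


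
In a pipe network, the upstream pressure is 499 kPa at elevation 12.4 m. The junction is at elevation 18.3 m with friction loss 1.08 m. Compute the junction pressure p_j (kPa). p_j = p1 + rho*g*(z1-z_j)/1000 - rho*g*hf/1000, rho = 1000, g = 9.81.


Junction pressure: p_j = p1 + rho*g*(z1 - z_j)/1000 - rho*g*hf/1000.
Elevation term = 1000*9.81*(12.4 - 18.3)/1000 = -57.879 kPa.
Friction term = 1000*9.81*1.08/1000 = 10.595 kPa.
p_j = 499 + -57.879 - 10.595 = 430.53 kPa.

430.53


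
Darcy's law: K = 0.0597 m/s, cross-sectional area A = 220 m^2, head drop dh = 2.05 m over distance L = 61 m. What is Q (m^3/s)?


Darcy's law: Q = K * A * i, where i = dh/L.
Hydraulic gradient i = 2.05 / 61 = 0.033607.
Q = 0.0597 * 220 * 0.033607
  = 0.4414 m^3/s.

0.4414


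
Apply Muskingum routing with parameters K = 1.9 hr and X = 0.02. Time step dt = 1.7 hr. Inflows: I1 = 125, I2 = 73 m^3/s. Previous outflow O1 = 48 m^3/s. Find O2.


Muskingum coefficients:
denom = 2*K*(1-X) + dt = 2*1.9*(1-0.02) + 1.7 = 5.424.
C0 = (dt - 2*K*X)/denom = (1.7 - 2*1.9*0.02)/5.424 = 0.2994.
C1 = (dt + 2*K*X)/denom = (1.7 + 2*1.9*0.02)/5.424 = 0.3274.
C2 = (2*K*(1-X) - dt)/denom = 0.3732.
O2 = C0*I2 + C1*I1 + C2*O1
   = 0.2994*73 + 0.3274*125 + 0.3732*48
   = 80.7 m^3/s.

80.7


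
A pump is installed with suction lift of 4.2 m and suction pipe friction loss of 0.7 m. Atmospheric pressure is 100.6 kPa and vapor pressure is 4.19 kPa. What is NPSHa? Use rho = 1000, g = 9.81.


NPSHa = p_atm/(rho*g) - z_s - hf_s - p_vap/(rho*g).
p_atm/(rho*g) = 100.6*1000 / (1000*9.81) = 10.255 m.
p_vap/(rho*g) = 4.19*1000 / (1000*9.81) = 0.427 m.
NPSHa = 10.255 - 4.2 - 0.7 - 0.427
      = 4.93 m.

4.93


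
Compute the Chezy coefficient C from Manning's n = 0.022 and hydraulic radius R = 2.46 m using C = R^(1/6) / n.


The Chezy coefficient relates to Manning's n through C = R^(1/6) / n.
R^(1/6) = 2.46^(1/6) = 1.161865.
C = 1.161865 / 0.022 = 52.81 m^(1/2)/s.

52.81


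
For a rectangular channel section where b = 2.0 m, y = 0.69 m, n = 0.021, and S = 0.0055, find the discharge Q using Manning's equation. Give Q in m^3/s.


For a rectangular channel, the cross-sectional area A = b * y = 2.0 * 0.69 = 1.38 m^2.
The wetted perimeter P = b + 2y = 2.0 + 2*0.69 = 3.38 m.
Hydraulic radius R = A/P = 1.38/3.38 = 0.4083 m.
Velocity V = (1/n)*R^(2/3)*S^(1/2) = (1/0.021)*0.4083^(2/3)*0.0055^(1/2) = 1.9436 m/s.
Discharge Q = A * V = 1.38 * 1.9436 = 2.682 m^3/s.

2.682


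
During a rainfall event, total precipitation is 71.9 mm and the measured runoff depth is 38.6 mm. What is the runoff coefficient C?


The runoff coefficient C = runoff depth / rainfall depth.
C = 38.6 / 71.9
  = 0.5369.

0.5369


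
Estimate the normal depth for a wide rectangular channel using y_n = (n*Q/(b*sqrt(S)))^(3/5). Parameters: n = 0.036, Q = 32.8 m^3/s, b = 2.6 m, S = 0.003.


We use the wide-channel approximation y_n = (n*Q/(b*sqrt(S)))^(3/5).
sqrt(S) = sqrt(0.003) = 0.054772.
Numerator: n*Q = 0.036 * 32.8 = 1.1808.
Denominator: b*sqrt(S) = 2.6 * 0.054772 = 0.142407.
arg = 8.2917.
y_n = 8.2917^(3/5) = 3.5578 m.

3.5578


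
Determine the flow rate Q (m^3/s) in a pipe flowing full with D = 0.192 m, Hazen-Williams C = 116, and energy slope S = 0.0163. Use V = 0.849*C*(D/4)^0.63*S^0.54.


For a full circular pipe, R = D/4 = 0.192/4 = 0.048 m.
V = 0.849 * 116 * 0.048^0.63 * 0.0163^0.54
  = 0.849 * 116 * 0.147633 * 0.108288
  = 1.5745 m/s.
Pipe area A = pi*D^2/4 = pi*0.192^2/4 = 0.029 m^2.
Q = A * V = 0.029 * 1.5745 = 0.0456 m^3/s.

0.0456


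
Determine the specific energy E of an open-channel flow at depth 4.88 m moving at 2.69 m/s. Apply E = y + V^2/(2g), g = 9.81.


Specific energy E = y + V^2/(2g).
Velocity head = V^2/(2g) = 2.69^2 / (2*9.81) = 7.2361 / 19.62 = 0.3688 m.
E = 4.88 + 0.3688 = 5.2488 m.

5.2488


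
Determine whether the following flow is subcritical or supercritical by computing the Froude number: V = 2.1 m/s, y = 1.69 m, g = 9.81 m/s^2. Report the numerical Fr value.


The Froude number is defined as Fr = V / sqrt(g*y).
g*y = 9.81 * 1.69 = 16.5789.
sqrt(g*y) = sqrt(16.5789) = 4.0717.
Fr = 2.1 / 4.0717 = 0.5158.
Since Fr < 1, the flow is subcritical.

0.5158


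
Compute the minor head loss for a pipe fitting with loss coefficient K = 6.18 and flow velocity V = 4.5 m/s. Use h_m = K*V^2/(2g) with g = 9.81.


Minor loss formula: h_m = K * V^2/(2g).
V^2 = 4.5^2 = 20.25.
V^2/(2g) = 20.25 / 19.62 = 1.0321 m.
h_m = 6.18 * 1.0321 = 6.3784 m.

6.3784


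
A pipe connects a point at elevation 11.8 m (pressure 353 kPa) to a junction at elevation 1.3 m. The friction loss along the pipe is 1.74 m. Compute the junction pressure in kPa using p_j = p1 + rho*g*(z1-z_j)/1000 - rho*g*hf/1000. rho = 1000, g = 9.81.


Junction pressure: p_j = p1 + rho*g*(z1 - z_j)/1000 - rho*g*hf/1000.
Elevation term = 1000*9.81*(11.8 - 1.3)/1000 = 103.005 kPa.
Friction term = 1000*9.81*1.74/1000 = 17.069 kPa.
p_j = 353 + 103.005 - 17.069 = 438.94 kPa.

438.94


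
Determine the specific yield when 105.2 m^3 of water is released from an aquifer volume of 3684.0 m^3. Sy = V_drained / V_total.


Specific yield Sy = Volume drained / Total volume.
Sy = 105.2 / 3684.0
   = 0.0286.

0.0286


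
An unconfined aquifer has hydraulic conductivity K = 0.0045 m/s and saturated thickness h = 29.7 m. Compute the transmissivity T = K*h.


Transmissivity is defined as T = K * h.
T = 0.0045 * 29.7
  = 0.1336 m^2/s.

0.1336


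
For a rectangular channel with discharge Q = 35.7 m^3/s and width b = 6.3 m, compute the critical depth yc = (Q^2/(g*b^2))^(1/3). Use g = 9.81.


Using yc = (Q^2 / (g * b^2))^(1/3):
Q^2 = 35.7^2 = 1274.49.
g * b^2 = 9.81 * 6.3^2 = 9.81 * 39.69 = 389.36.
Q^2 / (g*b^2) = 1274.49 / 389.36 = 3.2733.
yc = 3.2733^(1/3) = 1.4848 m.

1.4848


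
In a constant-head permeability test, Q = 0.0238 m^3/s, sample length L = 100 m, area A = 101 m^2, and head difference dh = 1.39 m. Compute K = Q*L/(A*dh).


From K = Q*L / (A*dh):
Numerator: Q*L = 0.0238 * 100 = 2.38.
Denominator: A*dh = 101 * 1.39 = 140.39.
K = 2.38 / 140.39 = 0.016953 m/s.

0.016953


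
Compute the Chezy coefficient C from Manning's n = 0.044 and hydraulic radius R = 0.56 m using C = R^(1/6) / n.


The Chezy coefficient relates to Manning's n through C = R^(1/6) / n.
R^(1/6) = 0.56^(1/6) = 0.907886.
C = 0.907886 / 0.044 = 20.63 m^(1/2)/s.

20.63


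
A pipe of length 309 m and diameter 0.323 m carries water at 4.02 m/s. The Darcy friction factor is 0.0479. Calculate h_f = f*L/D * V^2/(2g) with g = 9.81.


Darcy-Weisbach equation: h_f = f * (L/D) * V^2/(2g).
f * L/D = 0.0479 * 309/0.323 = 45.8238.
V^2/(2g) = 4.02^2 / (2*9.81) = 16.1604 / 19.62 = 0.8237 m.
h_f = 45.8238 * 0.8237 = 37.744 m.

37.744


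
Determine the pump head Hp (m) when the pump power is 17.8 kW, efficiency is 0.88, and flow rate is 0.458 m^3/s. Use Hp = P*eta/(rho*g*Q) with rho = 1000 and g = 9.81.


Pump head formula: Hp = P * eta / (rho * g * Q).
Numerator: P * eta = 17.8 * 1000 * 0.88 = 15664.0 W.
Denominator: rho * g * Q = 1000 * 9.81 * 0.458 = 4492.98.
Hp = 15664.0 / 4492.98 = 3.49 m.

3.49


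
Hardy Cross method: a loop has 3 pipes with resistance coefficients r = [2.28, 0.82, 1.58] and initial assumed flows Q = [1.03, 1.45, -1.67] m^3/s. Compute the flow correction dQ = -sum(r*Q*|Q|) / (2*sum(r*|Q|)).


Numerator terms (r*Q*|Q|): 2.28*1.03*|1.03| = 2.4189; 0.82*1.45*|1.45| = 1.724; 1.58*-1.67*|-1.67| = -4.4065.
Sum of numerator = -0.2636.
Denominator terms (r*|Q|): 2.28*|1.03| = 2.3484; 0.82*|1.45| = 1.189; 1.58*|-1.67| = 2.6386.
2 * sum of denominator = 2 * 6.176 = 12.352.
dQ = --0.2636 / 12.352 = 0.0213 m^3/s.

0.0213


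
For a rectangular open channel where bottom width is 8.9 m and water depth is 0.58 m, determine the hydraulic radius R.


For a rectangular section:
Flow area A = b * y = 8.9 * 0.58 = 5.16 m^2.
Wetted perimeter P = b + 2y = 8.9 + 2*0.58 = 10.06 m.
Hydraulic radius R = A/P = 5.16 / 10.06 = 0.5131 m.

0.5131


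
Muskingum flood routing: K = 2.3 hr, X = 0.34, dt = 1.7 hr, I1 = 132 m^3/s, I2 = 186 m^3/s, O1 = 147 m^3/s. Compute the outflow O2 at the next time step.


Muskingum coefficients:
denom = 2*K*(1-X) + dt = 2*2.3*(1-0.34) + 1.7 = 4.736.
C0 = (dt - 2*K*X)/denom = (1.7 - 2*2.3*0.34)/4.736 = 0.0287.
C1 = (dt + 2*K*X)/denom = (1.7 + 2*2.3*0.34)/4.736 = 0.6892.
C2 = (2*K*(1-X) - dt)/denom = 0.2821.
O2 = C0*I2 + C1*I1 + C2*O1
   = 0.0287*186 + 0.6892*132 + 0.2821*147
   = 137.78 m^3/s.

137.78


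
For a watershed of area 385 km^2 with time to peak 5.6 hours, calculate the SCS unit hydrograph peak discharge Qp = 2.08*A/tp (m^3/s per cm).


SCS formula: Qp = 2.08 * A / tp.
Qp = 2.08 * 385 / 5.6
   = 800.8 / 5.6
   = 143.0 m^3/s per cm.

143.0


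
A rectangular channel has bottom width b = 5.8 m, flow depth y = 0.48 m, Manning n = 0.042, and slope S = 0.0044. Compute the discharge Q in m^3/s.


For a rectangular channel, the cross-sectional area A = b * y = 5.8 * 0.48 = 2.78 m^2.
The wetted perimeter P = b + 2y = 5.8 + 2*0.48 = 6.76 m.
Hydraulic radius R = A/P = 2.78/6.76 = 0.4118 m.
Velocity V = (1/n)*R^(2/3)*S^(1/2) = (1/0.042)*0.4118^(2/3)*0.0044^(1/2) = 0.8742 m/s.
Discharge Q = A * V = 2.78 * 0.8742 = 2.434 m^3/s.

2.434


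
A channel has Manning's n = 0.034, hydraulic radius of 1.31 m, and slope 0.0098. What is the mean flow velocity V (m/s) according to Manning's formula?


Manning's equation gives V = (1/n) * R^(2/3) * S^(1/2).
First, compute R^(2/3) = 1.31^(2/3) = 1.1972.
Next, S^(1/2) = 0.0098^(1/2) = 0.098995.
Then 1/n = 1/0.034 = 29.41.
V = 29.41 * 1.1972 * 0.098995 = 3.4859 m/s.

3.4859


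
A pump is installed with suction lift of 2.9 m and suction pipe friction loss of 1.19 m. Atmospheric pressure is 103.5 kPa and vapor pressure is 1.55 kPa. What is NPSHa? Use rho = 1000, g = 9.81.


NPSHa = p_atm/(rho*g) - z_s - hf_s - p_vap/(rho*g).
p_atm/(rho*g) = 103.5*1000 / (1000*9.81) = 10.55 m.
p_vap/(rho*g) = 1.55*1000 / (1000*9.81) = 0.158 m.
NPSHa = 10.55 - 2.9 - 1.19 - 0.158
      = 6.3 m.

6.3


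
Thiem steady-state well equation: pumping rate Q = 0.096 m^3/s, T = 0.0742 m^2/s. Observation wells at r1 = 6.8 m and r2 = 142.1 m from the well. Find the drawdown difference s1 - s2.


Thiem equation: s1 - s2 = Q/(2*pi*T) * ln(r2/r1).
ln(r2/r1) = ln(142.1/6.8) = 3.0396.
Q/(2*pi*T) = 0.096 / (2*pi*0.0742) = 0.096 / 0.4662 = 0.2059.
s1 - s2 = 0.2059 * 3.0396 = 0.6259 m.

0.6259


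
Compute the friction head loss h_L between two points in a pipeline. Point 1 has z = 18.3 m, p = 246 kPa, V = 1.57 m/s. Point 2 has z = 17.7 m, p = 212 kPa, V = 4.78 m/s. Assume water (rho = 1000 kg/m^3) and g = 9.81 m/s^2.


Total head at each section: H = z + p/(rho*g) + V^2/(2g).
H1 = 18.3 + 246*1000/(1000*9.81) + 1.57^2/(2*9.81)
   = 18.3 + 25.076 + 0.1256
   = 43.502 m.
H2 = 17.7 + 212*1000/(1000*9.81) + 4.78^2/(2*9.81)
   = 17.7 + 21.611 + 1.1645
   = 40.475 m.
h_L = H1 - H2 = 43.502 - 40.475 = 3.027 m.

3.027


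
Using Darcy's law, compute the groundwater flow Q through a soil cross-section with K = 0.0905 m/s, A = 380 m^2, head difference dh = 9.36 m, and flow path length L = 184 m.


Darcy's law: Q = K * A * i, where i = dh/L.
Hydraulic gradient i = 9.36 / 184 = 0.05087.
Q = 0.0905 * 380 * 0.05087
  = 1.7494 m^3/s.

1.7494


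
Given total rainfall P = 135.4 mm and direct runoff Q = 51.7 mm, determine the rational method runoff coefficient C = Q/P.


The runoff coefficient C = runoff depth / rainfall depth.
C = 51.7 / 135.4
  = 0.3818.

0.3818


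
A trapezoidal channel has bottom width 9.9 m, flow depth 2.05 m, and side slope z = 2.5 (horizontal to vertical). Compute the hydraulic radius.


For a trapezoidal section with side slope z:
A = (b + z*y)*y = (9.9 + 2.5*2.05)*2.05 = 30.801 m^2.
P = b + 2*y*sqrt(1 + z^2) = 9.9 + 2*2.05*sqrt(1 + 2.5^2) = 20.94 m.
R = A/P = 30.801 / 20.94 = 1.471 m.

1.471


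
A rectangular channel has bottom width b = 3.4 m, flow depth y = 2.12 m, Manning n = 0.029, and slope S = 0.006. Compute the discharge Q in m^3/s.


For a rectangular channel, the cross-sectional area A = b * y = 3.4 * 2.12 = 7.21 m^2.
The wetted perimeter P = b + 2y = 3.4 + 2*2.12 = 7.64 m.
Hydraulic radius R = A/P = 7.21/7.64 = 0.9435 m.
Velocity V = (1/n)*R^(2/3)*S^(1/2) = (1/0.029)*0.9435^(2/3)*0.006^(1/2) = 2.5694 m/s.
Discharge Q = A * V = 7.21 * 2.5694 = 18.52 m^3/s.

18.52


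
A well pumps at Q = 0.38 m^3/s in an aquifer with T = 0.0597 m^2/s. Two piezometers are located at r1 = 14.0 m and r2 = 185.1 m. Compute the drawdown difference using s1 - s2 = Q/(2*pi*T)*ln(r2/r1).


Thiem equation: s1 - s2 = Q/(2*pi*T) * ln(r2/r1).
ln(r2/r1) = ln(185.1/14.0) = 2.5818.
Q/(2*pi*T) = 0.38 / (2*pi*0.0597) = 0.38 / 0.3751 = 1.013.
s1 - s2 = 1.013 * 2.5818 = 2.6155 m.

2.6155


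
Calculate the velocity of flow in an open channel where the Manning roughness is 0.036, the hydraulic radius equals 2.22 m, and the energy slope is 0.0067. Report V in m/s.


Manning's equation gives V = (1/n) * R^(2/3) * S^(1/2).
First, compute R^(2/3) = 2.22^(2/3) = 1.7018.
Next, S^(1/2) = 0.0067^(1/2) = 0.081854.
Then 1/n = 1/0.036 = 27.78.
V = 27.78 * 1.7018 * 0.081854 = 3.8693 m/s.

3.8693


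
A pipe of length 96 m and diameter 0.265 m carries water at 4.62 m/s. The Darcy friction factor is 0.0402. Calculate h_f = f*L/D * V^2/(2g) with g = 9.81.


Darcy-Weisbach equation: h_f = f * (L/D) * V^2/(2g).
f * L/D = 0.0402 * 96/0.265 = 14.563.
V^2/(2g) = 4.62^2 / (2*9.81) = 21.3444 / 19.62 = 1.0879 m.
h_f = 14.563 * 1.0879 = 15.843 m.

15.843


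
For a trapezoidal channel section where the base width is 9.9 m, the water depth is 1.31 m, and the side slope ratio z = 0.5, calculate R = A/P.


For a trapezoidal section with side slope z:
A = (b + z*y)*y = (9.9 + 0.5*1.31)*1.31 = 13.827 m^2.
P = b + 2*y*sqrt(1 + z^2) = 9.9 + 2*1.31*sqrt(1 + 0.5^2) = 12.829 m.
R = A/P = 13.827 / 12.829 = 1.0778 m.

1.0778


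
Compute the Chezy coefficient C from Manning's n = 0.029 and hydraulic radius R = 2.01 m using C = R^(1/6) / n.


The Chezy coefficient relates to Manning's n through C = R^(1/6) / n.
R^(1/6) = 2.01^(1/6) = 1.123395.
C = 1.123395 / 0.029 = 38.74 m^(1/2)/s.

38.74


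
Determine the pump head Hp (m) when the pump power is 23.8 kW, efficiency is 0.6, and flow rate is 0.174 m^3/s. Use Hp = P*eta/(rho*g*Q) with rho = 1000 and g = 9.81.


Pump head formula: Hp = P * eta / (rho * g * Q).
Numerator: P * eta = 23.8 * 1000 * 0.6 = 14280.0 W.
Denominator: rho * g * Q = 1000 * 9.81 * 0.174 = 1706.94.
Hp = 14280.0 / 1706.94 = 8.37 m.

8.37


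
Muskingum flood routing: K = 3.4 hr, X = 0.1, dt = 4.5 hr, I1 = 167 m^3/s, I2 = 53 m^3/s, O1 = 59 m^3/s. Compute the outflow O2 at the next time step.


Muskingum coefficients:
denom = 2*K*(1-X) + dt = 2*3.4*(1-0.1) + 4.5 = 10.62.
C0 = (dt - 2*K*X)/denom = (4.5 - 2*3.4*0.1)/10.62 = 0.3597.
C1 = (dt + 2*K*X)/denom = (4.5 + 2*3.4*0.1)/10.62 = 0.4878.
C2 = (2*K*(1-X) - dt)/denom = 0.1525.
O2 = C0*I2 + C1*I1 + C2*O1
   = 0.3597*53 + 0.4878*167 + 0.1525*59
   = 109.52 m^3/s.

109.52


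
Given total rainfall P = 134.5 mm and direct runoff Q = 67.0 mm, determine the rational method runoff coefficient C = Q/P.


The runoff coefficient C = runoff depth / rainfall depth.
C = 67.0 / 134.5
  = 0.4981.

0.4981
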